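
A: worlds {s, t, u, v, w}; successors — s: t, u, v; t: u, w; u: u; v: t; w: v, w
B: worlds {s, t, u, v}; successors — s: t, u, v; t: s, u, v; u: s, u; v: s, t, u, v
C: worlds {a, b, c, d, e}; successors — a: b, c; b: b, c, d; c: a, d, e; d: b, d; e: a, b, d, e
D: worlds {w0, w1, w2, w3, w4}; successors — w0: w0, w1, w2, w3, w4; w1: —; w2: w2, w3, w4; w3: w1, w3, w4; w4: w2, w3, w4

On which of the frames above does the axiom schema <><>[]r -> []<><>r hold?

Frame correspondent (Sahlqvist): forall x forall y forall z ((x R^2 y & xRz) -> exists w (yRw & z R^2 w)) — i.e. a generalized confluence (Geach) condition.
A: fails — sR²w, sRu but no w* with wRw* and uR²w*.
B: holds.
C: holds.
D: fails — w0R²w0, w0Rw1 but no w with w0Rw and w1R²w.
Valid on: B, C.

B, C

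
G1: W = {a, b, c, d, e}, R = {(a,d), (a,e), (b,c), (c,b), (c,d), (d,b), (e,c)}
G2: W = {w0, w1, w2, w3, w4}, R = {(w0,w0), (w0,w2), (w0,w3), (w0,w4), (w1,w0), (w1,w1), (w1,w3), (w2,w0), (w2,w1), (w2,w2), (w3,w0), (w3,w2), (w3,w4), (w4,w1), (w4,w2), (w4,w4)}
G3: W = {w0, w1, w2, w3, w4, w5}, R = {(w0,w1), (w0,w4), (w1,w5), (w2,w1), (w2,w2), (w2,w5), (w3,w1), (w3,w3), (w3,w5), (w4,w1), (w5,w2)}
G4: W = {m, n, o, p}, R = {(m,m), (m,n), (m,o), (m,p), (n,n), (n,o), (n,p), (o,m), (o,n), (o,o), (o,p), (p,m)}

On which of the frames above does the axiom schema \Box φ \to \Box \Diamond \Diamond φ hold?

Frame correspondent (Sahlqvist): \forall x \forall z (xRz \to \exists w (xRw \wedge z R^2 w)) — i.e. a generalized confluence (Geach) condition.
G1: fails — aRd but no w with aRw and dR²w.
G2: holds.
G3: fails — w0Rw1 but no w with w0Rw and w1R²w.
G4: holds.
Valid on: G2, G4.

G2, G4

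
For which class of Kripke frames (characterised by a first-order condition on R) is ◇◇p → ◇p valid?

Transitivity

Replacing p by ¬p and contraposing gives the equivalent schema □p → □□p.
Suppose □p→□□p is valid. Take Rxy, Ryz and set V(p)={w : Rxw}. Then □p at x, so □□p at x, so □p at y, so p at z, i.e. Rxz.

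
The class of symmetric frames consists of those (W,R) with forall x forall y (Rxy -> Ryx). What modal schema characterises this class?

q → □◇q

This is symmetry; the standard corresponding axiom is B: q → □◇q.
Suppose q→□◇q is valid. Take Rxy and set V(q)={x}. Then q at x, so □◇q at x, so ◇q at y, so some z with Ryz has q; z=x, i.e. Ryx.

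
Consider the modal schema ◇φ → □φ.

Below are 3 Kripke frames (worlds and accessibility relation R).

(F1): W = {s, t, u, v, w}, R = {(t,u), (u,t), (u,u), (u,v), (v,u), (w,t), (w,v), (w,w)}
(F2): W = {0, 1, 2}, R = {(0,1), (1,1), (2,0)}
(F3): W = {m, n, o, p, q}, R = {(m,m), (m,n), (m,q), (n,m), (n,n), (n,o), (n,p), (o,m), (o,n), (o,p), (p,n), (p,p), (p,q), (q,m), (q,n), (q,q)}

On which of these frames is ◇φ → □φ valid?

(F2)

Frame correspondent (Sahlqvist): ∀x ∀y ∀z (Rxy ∧ Rxz → y = z) — i.e. partial functionality.
(F1): fails — u sees both t and u.
(F2): holds.
(F3): fails — m sees both m and n.
Valid on: (F2).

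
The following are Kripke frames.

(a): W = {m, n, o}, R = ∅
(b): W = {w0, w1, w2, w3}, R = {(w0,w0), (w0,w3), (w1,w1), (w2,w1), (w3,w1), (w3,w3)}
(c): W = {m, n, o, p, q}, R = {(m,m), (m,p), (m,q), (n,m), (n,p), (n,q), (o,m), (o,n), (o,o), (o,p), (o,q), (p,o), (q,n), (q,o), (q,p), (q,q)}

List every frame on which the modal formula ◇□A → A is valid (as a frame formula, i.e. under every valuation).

The schema corresponds to symmetry: ∀x ∀y (Rxy → Ryx).
(a): holds.
(b): fails — Rw3w1 but not Rw1w3.
(c): fails — Rom but not Rmo.

(a)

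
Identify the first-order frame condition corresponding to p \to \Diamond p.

reflexivity: \forall x Rxx

This is frame-equivalent to □p → p (substitute ¬p for p and contrapose).
Suppose □p→p is valid. At any x set V(p)={w : Rxw}. Then □p holds at x, so p holds at x, i.e. Rxx.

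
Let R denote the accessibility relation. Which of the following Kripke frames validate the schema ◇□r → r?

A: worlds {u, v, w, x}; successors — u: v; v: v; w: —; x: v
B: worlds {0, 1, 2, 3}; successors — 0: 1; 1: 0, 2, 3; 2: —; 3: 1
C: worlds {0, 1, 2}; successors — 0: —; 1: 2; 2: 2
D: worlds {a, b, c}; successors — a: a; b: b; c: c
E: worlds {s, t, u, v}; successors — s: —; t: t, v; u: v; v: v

D

This is the axiom for a generalized confluence (Geach) condition; its first-order frame correspondent is ∀x ∀y (xRy → ∃w (yRw ∧ x = w)).
A: fails — uRv but no t with vRt and u=t.
B: fails — 1R2 but no w with 2Rw and 1=w.
C: fails — 1R2 but no w with 2Rw and 1=w.
D: ✓.
E: fails — tRv but no w with vRw and t=w.
Valid on: D.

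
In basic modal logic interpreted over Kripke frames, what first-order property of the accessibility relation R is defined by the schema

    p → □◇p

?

Suppose p→□◇p is valid. Take Rxy and set V(p)={x}. Then p at x, so □◇p at x, so ◇p at y, so some z with Ryz has p; z=x, i.e. Ryx.
Conversely, any frame satisfying ∀x ∀y (Rxy → Ryx) validates the schema.
So the correspondent is symmetry.

symmetry: ∀x ∀y (Rxy → Ryx)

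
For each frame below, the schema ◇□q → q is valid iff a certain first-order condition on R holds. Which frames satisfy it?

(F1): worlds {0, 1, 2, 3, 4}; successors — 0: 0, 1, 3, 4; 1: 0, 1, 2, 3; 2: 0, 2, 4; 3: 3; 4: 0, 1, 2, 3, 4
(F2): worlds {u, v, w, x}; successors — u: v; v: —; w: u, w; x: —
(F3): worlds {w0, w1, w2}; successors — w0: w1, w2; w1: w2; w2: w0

This is the axiom for symmetry; its first-order frame correspondent is ∀x ∀y (Rxy → Ryx).
(F1): fails — R12 but not R21.
(F2): fails — Ruv but not Rvu.
(F3): fails — Rw1w2 but not Rw2w1.

none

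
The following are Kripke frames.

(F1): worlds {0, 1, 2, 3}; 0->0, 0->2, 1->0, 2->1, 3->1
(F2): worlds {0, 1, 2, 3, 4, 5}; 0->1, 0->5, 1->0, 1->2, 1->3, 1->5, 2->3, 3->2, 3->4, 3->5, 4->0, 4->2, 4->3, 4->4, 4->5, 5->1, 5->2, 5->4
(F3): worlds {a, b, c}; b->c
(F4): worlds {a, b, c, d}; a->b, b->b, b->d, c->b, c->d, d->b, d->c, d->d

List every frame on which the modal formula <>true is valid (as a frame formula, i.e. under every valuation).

Frame correspondent (Sahlqvist): forall x exists y Rxy — i.e. seriality.
(F1): condition met.
(F2): condition met.
(F3): fails — world a has no successor.
(F4): condition met.
Valid on: (F1), (F2), (F4).

(F1), (F2), (F4)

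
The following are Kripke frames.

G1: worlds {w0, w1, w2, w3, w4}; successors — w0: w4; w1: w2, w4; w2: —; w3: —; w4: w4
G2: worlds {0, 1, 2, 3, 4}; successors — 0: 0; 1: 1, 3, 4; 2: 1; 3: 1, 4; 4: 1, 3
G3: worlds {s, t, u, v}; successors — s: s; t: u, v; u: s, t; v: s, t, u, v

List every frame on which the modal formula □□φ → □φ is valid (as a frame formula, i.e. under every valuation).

The schema corresponds to density: ∀x ∀y (Rxy → ∃z (Rxz ∧ Rzy)).
G1: fails — Rw1w2 but no z with Rw1z and Rzw2.
G2: holds.
G3: fails — Rut but no z with Ruz and Rzt.

G2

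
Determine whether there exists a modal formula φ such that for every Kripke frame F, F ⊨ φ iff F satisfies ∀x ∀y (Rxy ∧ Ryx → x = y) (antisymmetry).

Modal frame validity is preserved under surjective bounded morphisms.
The 8-cycle (worlds w0,w1,w2,w3,w4,w5,w6,w7 with w0→w1→w2→w3→w4→w5→w6→w7→w0) is antisymmetric. Sending even-indexed worlds to a and odd-indexed worlds to b is a surjective bounded morphism onto the two-world frame with a↔b, which is not antisymmetric.
Hence antisymmetry is not modally definable.

No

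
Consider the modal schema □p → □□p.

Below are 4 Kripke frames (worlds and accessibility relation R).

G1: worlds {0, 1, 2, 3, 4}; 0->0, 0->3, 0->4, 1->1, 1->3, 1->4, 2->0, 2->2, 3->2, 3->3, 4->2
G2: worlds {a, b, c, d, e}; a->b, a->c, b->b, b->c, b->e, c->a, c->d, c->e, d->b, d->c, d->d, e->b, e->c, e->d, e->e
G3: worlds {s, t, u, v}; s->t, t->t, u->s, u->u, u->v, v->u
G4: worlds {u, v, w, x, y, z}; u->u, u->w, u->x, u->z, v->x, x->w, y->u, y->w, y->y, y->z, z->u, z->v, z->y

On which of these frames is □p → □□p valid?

none

This is the axiom for transitivity; its first-order frame correspondent is ∀x ∀y ∀z (Rxy ∧ Ryz → Rxz).
G1: fails — R32 and R20 but not R30.
G2: fails — Rbc and Rcd but not Rbd.
G3: fails — Rus and Rst but not Rut.
G4: fails — Ruz and Rzv but not Ruv.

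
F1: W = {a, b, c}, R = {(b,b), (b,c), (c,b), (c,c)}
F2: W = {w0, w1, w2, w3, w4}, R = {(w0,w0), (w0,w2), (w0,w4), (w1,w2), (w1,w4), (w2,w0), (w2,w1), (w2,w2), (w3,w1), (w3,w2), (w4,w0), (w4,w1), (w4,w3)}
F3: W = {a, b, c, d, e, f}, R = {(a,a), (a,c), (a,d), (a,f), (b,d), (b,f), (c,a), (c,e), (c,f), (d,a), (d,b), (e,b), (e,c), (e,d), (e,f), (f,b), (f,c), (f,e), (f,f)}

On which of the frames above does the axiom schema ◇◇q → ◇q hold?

F1

Frame correspondent (Sahlqvist): ∀x ∀y ∀z (Rxy ∧ Ryz → Rxz) — i.e. transitivity.
F1: condition met.
F2: fails — Rw1w2 and Rw2w1 but not Rw1w1.
F3: fails — Rec and Rce but not Ree.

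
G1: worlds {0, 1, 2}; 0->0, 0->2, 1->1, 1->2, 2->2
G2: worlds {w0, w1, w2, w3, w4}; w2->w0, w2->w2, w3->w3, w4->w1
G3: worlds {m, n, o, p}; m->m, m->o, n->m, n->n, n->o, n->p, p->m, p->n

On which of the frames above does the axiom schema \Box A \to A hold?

The schema corresponds to reflexivity: \forall x Rxx.
G1: satisfies the condition.
G2: fails — world w0 does not see itself.
G3: fails — world o does not see itself.

G1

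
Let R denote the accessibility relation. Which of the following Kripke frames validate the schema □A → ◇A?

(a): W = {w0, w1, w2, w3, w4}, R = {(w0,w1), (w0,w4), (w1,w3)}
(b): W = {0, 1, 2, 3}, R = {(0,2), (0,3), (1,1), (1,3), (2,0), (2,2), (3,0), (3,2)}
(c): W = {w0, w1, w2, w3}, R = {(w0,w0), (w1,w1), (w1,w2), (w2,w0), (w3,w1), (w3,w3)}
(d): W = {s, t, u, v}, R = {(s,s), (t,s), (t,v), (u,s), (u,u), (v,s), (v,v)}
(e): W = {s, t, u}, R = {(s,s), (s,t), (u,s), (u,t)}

Frame correspondent (Sahlqvist): ∀x ∃y Rxy — i.e. seriality.
(a): fails — world w2 has no successor.
(b): ✓.
(c): ✓.
(d): ✓.
(e): fails — world t has no successor.
Valid on: (b), (c), (d).

(b), (c), (d)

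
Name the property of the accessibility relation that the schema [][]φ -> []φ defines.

density

This is the C4 axiom.
It corresponds to density: forall x forall y (Rxy -> exists z (Rxz & Rzy)).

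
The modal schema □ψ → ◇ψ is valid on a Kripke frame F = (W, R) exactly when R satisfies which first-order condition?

Seriality

Suppose □ψ→◇ψ is valid. At any x set V(ψ)=W. Then □ψ at x, so ◇ψ at x, so x has a successor.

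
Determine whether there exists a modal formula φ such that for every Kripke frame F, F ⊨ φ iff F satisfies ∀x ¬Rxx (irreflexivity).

If a class were modally definable it would be closed under surjective bounded morphisms (Goldblatt–Thomason).
The 4-cycle (worlds 0,1,2,3 with 0→1→2→3→0) is irreflexive, and the map sending every world to a single reflexive point • is a surjective bounded morphism (forth: every edge maps to (•,•); back: every world has a successor). So any modal formula valid on the 4-cycle is also valid on the reflexive point, which is not irreflexive.
So no modal formula (or set of formulas) defines exactly the irreflexive frames.

No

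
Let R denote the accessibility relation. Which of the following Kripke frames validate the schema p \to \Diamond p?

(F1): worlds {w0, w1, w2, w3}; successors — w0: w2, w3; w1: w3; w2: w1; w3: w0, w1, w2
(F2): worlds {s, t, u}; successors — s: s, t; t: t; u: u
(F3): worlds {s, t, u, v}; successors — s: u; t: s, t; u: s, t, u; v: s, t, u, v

Frame correspondent (Sahlqvist): \forall x Rxx — i.e. reflexivity.
(F1): fails — world w0 does not see itself.
(F2): condition met.
(F3): fails — world s does not see itself.
Valid on: (F2).

(F2)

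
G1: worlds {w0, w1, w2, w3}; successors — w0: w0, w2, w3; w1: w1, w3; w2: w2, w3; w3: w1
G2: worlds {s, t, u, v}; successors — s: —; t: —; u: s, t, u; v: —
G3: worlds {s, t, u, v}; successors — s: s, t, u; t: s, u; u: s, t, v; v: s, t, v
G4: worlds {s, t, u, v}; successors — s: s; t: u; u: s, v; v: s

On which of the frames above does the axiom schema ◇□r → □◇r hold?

Frame correspondent (Sahlqvist): ∀x ∀y ∀z (Rxy ∧ Rxz → ∃w (Ryw ∧ Rzw)) — i.e. convergence.
G1: fails — Rw0w2 and Rw0w3 but w2 and w3 have no common successor.
G2: fails — Rus and Rus but s and s have no common successor.
G3: satisfies the condition.
G4: satisfies the condition.

G3, G4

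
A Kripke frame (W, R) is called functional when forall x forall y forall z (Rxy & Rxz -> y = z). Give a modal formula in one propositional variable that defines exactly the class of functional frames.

This is partial functionality; the standard corresponding axiom is CD: ◇ψ → □ψ.
Suppose ◇ψ→□ψ is valid. Take Rxy, Rxz and set V(ψ)={y}. Then ◇ψ at x, so □ψ at x, so ψ at z, i.e. z=y.

◇ψ → □ψ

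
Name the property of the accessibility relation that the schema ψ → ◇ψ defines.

reflexivity: ∀x Rxx

This is frame-equivalent to □ψ → ψ (substitute ¬ψ for ψ and contrapose).
Suppose □ψ→ψ is valid. At any x set V(ψ)={w : Rxw}. Then □ψ holds at x, so ψ holds at x, i.e. Rxx.
The converse is a direct semantic check.
Frame condition: ∀x Rxx.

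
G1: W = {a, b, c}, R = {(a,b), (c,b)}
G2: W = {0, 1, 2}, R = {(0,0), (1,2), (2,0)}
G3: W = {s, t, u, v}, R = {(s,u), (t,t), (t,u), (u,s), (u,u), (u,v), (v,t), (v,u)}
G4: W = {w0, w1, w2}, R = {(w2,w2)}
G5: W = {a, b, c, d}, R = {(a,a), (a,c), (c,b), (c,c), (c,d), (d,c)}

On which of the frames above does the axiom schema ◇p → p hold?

Frame correspondent (Sahlqvist): ∀x ∀y (xRy → ∃w (y = w ∧ x = w)) — i.e. a generalized confluence (Geach) condition.
G1: fails — aRb but b ≠ a.
G2: fails — 1R2 but 2 ≠ 1.
G3: fails — sRu but u ≠ s.
G4: holds.
G5: fails — aRc but c ≠ a.

G4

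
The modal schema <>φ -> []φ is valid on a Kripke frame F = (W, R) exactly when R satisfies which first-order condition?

Suppose ◇φ→□φ is valid. Take Rxy, Rxz and set V(φ)={y}. Then ◇φ at x, so □φ at x, so φ at z, i.e. z=y.
The converse is a direct semantic check.
Frame condition: forall x forall y forall z (Rxy & Rxz -> y = z).

Partial functionality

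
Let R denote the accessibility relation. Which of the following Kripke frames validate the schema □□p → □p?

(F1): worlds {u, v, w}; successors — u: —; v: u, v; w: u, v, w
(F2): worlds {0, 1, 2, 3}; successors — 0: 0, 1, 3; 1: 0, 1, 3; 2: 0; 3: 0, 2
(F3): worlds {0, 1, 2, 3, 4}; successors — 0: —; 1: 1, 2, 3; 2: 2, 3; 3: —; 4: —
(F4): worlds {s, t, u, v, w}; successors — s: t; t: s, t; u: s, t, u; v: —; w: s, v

(F1), (F3)

The schema corresponds to density: ∀x ∀y (Rxy → ∃z (Rxz ∧ Rzy)).
(F1): holds.
(F2): fails — R32 but no z with R3z and Rz2.
(F3): holds.
(F4): fails — Rwv but no z with Rwz and Rzv.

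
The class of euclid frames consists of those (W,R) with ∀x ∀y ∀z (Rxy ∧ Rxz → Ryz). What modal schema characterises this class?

The condition is the Euclidean property. The 5 schema ◇q → □◇q defines it.
Suppose ◇q→□◇q is valid. Take Rxy, Rxz and set V(q)={y}. Then ◇q at x, so □◇q at x, so ◇q at z, so some w with Rzw has q; w=y, i.e. Rzy. By symmetry of the argument, Ryz.

◇q → □◇q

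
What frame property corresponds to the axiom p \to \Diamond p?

reflexivity: \forall x Rxx

Replacing p by ¬p and contraposing gives the equivalent schema □p → p.
Suppose □p→p is valid. At any x set V(p)={w : Rxw}. Then □p holds at x, so p holds at x, i.e. Rxx.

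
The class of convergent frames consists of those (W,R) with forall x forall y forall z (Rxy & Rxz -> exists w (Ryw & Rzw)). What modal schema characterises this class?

◇□ψ → □◇ψ

This is convergence; the standard corresponding axiom is .2: ◇□ψ → □◇ψ.
Suppose ◇□ψ→□◇ψ is valid. Take Rxy, Rxz and set V(ψ)={w : Ryw}. Then □ψ at y so ◇□ψ at x, so □◇ψ at x, so ◇ψ at z, giving w with Rzw and Ryw.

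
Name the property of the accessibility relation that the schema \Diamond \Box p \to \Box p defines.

This schema is equivalent to the 5 axiom ◇p → □◇p.
Its frame correspondent is the Euclidean property — \forall x \forall y \forall z (Rxy \wedge Rxz \to Ryz).

The Euclidean property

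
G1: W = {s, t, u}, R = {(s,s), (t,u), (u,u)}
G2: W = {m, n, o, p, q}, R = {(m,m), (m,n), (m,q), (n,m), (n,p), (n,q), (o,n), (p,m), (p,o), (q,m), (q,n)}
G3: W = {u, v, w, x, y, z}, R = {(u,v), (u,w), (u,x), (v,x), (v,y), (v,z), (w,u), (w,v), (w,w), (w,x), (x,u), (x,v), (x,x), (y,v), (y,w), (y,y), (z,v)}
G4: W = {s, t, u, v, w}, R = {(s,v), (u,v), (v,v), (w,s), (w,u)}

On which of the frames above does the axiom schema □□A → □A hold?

G1

The schema corresponds to density: ∀x ∀y (Rxy → ∃z (Rxz ∧ Rzy)).
G1: satisfies the condition.
G2: fails — Ron but no z with Roz and Rzn.
G3: fails — Rvz but no t with Rvt and Rtz.
G4: fails — Rwu but no z with Rwz and Rzu.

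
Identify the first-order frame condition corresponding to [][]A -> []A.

Density

Suppose □□A→□A is valid. Take Rxy and set V(A)={w : xR²w}. Then □□A at x, so □A at x, so A at y, i.e. ∃z(Rxz∧Rzy).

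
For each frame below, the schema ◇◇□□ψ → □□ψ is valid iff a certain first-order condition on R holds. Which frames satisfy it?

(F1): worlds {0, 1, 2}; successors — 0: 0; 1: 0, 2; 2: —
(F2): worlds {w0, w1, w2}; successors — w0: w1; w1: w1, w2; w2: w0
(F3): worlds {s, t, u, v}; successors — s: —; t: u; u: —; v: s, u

(F1), (F3)

This is the axiom for a generalized confluence (Geach) condition; its first-order frame correspondent is ∀x ∀y ∀z ((xR²y ∧ xR²z) → ∃w (yR²w ∧ z = w)).
(F1): holds.
(F2): fails — w0R²w2, w0R²w2 but no w with w2R²w and w2=w.
(F3): holds.
Valid on: (F1), (F3).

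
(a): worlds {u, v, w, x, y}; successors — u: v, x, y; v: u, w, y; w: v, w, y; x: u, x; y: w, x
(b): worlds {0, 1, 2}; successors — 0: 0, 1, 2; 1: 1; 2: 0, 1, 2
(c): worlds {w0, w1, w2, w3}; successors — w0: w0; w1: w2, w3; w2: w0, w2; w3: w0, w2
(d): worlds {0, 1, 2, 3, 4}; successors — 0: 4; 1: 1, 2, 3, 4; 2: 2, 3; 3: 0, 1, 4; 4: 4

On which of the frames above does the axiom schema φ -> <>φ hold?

(b)

The schema corresponds to reflexivity: forall x Rxx.
(a): fails — world u does not see itself.
(b): satisfies the condition.
(c): fails — world w1 does not see itself.
(d): fails — world 0 does not see itself.
Valid on: (b).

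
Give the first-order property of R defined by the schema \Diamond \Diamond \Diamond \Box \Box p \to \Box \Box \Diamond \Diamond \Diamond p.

\forall x \forall y \forall z ((x R^3 y \wedge x R^2 z) \to \exists w (y R^2 w \wedge z R^3 w))

This is a Sahlqvist (Geach-type) schema ◇^3□^2p → □^2◇^3p.
Minimal-valuation argument: fix x; take any y with xR^3y and any z with xR^2z. Set V(p) to the set of worlds R-reachable from y in exactly 2 steps. Then □^2p holds at y, so the antecedent holds at x; validity forces ◇^3p at z, giving a w with zR^3w and yR^2w.
First-order correspondent: \forall x \forall y \forall z ((x R^3 y \wedge x R^2 z) \to \exists w (y R^2 w \wedge z R^3 w)).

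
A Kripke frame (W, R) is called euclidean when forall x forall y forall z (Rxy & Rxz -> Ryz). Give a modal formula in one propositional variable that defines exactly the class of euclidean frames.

◇r → □◇r

This is the Euclidean property; the standard corresponding axiom is 5: ◇r → □◇r.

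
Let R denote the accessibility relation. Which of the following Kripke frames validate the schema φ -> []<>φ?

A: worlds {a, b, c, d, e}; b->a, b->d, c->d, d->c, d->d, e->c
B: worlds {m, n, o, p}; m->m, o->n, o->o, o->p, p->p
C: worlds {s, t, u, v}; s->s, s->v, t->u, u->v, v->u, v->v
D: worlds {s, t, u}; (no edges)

Frame correspondent (Sahlqvist): forall x forall y (Rxy -> Ryx) — i.e. symmetry.
A: fails — Rec but not Rce.
B: fails — Ron but not Rno.
C: fails — Rtu but not Rut.
D: condition met.

D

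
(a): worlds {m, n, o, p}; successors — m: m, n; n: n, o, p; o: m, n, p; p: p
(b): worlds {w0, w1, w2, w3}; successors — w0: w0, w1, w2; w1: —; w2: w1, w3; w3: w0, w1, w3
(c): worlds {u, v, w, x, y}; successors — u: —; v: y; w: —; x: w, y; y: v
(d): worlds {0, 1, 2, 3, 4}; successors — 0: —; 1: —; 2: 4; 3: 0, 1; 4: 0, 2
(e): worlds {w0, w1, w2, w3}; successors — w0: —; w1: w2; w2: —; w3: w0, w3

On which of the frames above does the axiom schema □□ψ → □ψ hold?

(a), (b)

Frame correspondent (Sahlqvist): ∀x ∀y (Rxy → ∃z (Rxz ∧ Rzy)) — i.e. density.
(a): ✓.
(b): ✓.
(c): fails — Rxy but no z with Rxz and Rzy.
(d): fails — R31 but no z with R3z and Rz1.
(e): fails — Rw1w2 but no z with Rw1z and Rzw2.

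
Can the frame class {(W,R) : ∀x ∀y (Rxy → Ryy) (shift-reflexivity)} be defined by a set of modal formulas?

Yes — defined by □(□q → q)

The condition is shift-reflexivity. A defining modal formula is □(□q → q).
Suppose □(□q→q) is valid. Take Rxy and set V(q)={w : Ryw}. Then at y, □q holds; since □(□q→q) at x, □q→q at y, so q at y, i.e. Ryy.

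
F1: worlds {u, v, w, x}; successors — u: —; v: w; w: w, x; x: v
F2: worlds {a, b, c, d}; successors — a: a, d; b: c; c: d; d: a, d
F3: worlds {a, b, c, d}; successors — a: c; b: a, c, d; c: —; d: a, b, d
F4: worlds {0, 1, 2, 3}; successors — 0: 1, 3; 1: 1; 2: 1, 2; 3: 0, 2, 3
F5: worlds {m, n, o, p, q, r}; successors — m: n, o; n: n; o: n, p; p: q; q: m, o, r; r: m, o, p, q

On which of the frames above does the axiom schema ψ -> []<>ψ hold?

none

This is the axiom for symmetry; its first-order frame correspondent is forall x forall y (Rxy -> Ryx).
F1: fails — Rwx but not Rxw.
F2: fails — Rbc but not Rcb.
F3: fails — Rbc but not Rcb.
F4: fails — R32 but not R23.
F5: fails — Ron but not Rno.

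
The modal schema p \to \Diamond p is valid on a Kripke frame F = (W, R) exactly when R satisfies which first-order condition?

reflexivity

This is a form of the T axiom.
Its frame correspondent is reflexivity — \forall x Rxx.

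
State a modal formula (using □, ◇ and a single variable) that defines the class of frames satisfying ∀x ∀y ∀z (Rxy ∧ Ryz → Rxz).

□q → □□q

A defining formula is □q → □□q (the 4 axiom).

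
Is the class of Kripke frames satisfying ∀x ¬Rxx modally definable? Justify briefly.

Modal frame validity is preserved under surjective bounded morphisms.
The 2-cycle (worlds a,b with a→b→a) is irreflexive, and the map sending every world to a single reflexive point • is a surjective bounded morphism (forth: every edge maps to (•,•); back: every world has a successor). So any modal formula valid on the 2-cycle is also valid on the reflexive point, which is not irreflexive.
So the class is not modally definable.

No — not modally definable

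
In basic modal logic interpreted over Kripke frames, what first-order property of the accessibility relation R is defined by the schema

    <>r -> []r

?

partial functionality

Suppose ◇r→□r is valid. Take Rxy, Rxz and set V(r)={y}. Then ◇r at x, so □r at x, so r at z, i.e. z=y.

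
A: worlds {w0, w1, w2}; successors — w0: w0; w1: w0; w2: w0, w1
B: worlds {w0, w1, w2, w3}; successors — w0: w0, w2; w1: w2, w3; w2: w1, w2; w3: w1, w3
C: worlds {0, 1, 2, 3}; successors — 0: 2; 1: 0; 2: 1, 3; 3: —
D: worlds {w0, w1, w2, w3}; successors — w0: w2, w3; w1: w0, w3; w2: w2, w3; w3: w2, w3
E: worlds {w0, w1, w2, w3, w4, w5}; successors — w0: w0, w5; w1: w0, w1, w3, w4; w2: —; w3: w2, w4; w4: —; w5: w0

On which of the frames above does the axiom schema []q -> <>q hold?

A, B, D

This is the axiom for seriality; its first-order frame correspondent is forall x exists y Rxy.
A: holds.
B: holds.
C: fails — world 3 has no successor.
D: holds.
E: fails — world w2 has no successor.
Valid on: A, B, D.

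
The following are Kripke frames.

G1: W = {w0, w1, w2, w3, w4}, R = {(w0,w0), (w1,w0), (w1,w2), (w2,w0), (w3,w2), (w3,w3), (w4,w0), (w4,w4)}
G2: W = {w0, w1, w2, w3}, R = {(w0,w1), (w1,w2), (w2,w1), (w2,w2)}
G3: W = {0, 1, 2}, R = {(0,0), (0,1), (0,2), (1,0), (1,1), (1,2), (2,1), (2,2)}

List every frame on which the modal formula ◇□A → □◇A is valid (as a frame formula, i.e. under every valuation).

G2, G3

Frame correspondent (Sahlqvist): ∀x ∀y ∀z (Rxy ∧ Rxz → ∃w (Ryw ∧ Rzw)) — i.e. convergence.
G1: fails — Rw3w2 and Rw3w3 but w2 and w3 have no common successor.
G2: ✓.
G3: ✓.
Valid on: G2, G3.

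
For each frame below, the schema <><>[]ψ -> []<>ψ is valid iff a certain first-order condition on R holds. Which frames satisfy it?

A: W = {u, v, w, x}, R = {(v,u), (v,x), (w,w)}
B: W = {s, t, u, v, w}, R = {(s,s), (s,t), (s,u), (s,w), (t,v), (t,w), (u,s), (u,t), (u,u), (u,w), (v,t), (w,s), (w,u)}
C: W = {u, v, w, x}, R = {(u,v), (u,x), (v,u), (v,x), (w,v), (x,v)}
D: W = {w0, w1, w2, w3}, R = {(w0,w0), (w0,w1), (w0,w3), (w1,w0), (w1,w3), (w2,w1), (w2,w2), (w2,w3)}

Frame correspondent (Sahlqvist): forall x forall y forall z ((x R^2 y & xRz) -> exists w (yRw & zRw)) — i.e. a generalized confluence (Geach) condition.
A: satisfies the condition.
B: fails — sR²t, sRw but no w* with tRw* and wRw*.
C: fails — uR²v, uRx but no t with vRt and xRt.
D: fails — w0R²w0, w0Rw3 but no w with w0Rw and w3Rw.
Valid on: A.

A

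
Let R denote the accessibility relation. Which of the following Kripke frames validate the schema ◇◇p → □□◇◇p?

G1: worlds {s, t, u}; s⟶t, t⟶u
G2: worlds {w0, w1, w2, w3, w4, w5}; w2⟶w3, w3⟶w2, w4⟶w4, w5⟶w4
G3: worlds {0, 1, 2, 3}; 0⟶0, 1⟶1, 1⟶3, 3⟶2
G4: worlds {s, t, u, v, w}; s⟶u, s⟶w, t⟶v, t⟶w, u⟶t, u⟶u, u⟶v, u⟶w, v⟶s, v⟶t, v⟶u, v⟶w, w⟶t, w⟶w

G2

Frame correspondent (Sahlqvist): ∀x ∀y ∀z ((xR²y ∧ xR²z) → ∃w (y = w ∧ zR²w)) — i.e. a generalized confluence (Geach) condition.
G1: fails — sR²u, sR²u but no w with u=w and uR²w.
G2: holds.
G3: fails — 1R²1, 1R²2 but no w with 1=w and 2R²w.
G4: fails — sR²u, sR²w but no w* with u=w* and wR²w*.
Valid on: G2.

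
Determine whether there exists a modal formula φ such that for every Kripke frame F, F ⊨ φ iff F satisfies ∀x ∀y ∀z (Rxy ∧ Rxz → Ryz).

Yes: it is the Euclidean property, defined by the 5 schema ◇r → □◇r.

Yes — defined by ◇r → □◇r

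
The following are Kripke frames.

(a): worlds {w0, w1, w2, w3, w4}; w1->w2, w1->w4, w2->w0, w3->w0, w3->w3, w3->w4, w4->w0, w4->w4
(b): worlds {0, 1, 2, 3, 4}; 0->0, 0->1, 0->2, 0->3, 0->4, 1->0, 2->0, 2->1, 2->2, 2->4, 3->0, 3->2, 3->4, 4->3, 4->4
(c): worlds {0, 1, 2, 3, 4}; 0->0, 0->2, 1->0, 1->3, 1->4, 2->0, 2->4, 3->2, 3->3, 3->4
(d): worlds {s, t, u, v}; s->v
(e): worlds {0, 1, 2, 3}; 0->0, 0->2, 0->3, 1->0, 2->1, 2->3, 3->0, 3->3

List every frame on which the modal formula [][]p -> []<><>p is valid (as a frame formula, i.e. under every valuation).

(b), (e)

This is the axiom for a generalized confluence (Geach) condition; its first-order frame correspondent is forall x forall z (xRz -> exists w (x R^2 w & z R^2 w)).
(a): fails — w1Rw2 but no w with w1R²w and w2R²w.
(b): condition met.
(c): fails — 1R4 but no w with 1R²w and 4R²w.
(d): fails — sRv but no w with sR²w and vR²w.
(e): condition met.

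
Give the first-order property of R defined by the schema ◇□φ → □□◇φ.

This is a Sahlqvist (Geach-type) schema ◇^1□^1φ → □^2◇^1φ.
Minimal-valuation argument: fix x; take any y with xR^1y and any z with xR^2z. Set V(φ) to the set of worlds R-reachable from y in exactly 1 step. Then □^1φ holds at y, so the antecedent holds at x; validity forces ◇^1φ at z, giving a w with zR^1w and yR^1w.
First-order correspondent: ∀x ∀y ∀z ((xRy ∧ xR²z) → ∃w (yRw ∧ zRw)).

∀x ∀y ∀z ((xRy ∧ xR²z) → ∃w (yRw ∧ zRw))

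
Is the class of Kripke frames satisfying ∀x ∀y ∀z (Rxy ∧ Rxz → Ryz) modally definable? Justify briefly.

Yes: it is the Euclidean property, defined by the 5 schema ◇r → □◇r.

Yes, by ◇r → □◇r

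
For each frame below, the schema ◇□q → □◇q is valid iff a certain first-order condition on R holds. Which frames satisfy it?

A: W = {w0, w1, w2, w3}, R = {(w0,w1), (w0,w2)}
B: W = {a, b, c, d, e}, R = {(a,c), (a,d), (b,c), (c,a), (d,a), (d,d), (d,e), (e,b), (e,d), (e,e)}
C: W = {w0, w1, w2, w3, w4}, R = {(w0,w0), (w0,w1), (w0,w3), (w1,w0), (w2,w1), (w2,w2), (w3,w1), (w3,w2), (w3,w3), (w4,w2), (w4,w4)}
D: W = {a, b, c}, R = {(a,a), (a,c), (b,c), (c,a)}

Frame correspondent (Sahlqvist): ∀x ∀y ∀z (Rxy ∧ Rxz → ∃w (Ryw ∧ Rzw)) — i.e. convergence.
A: fails — Rw0w1 and Rw0w1 but w1 and w1 have no common successor.
B: fails — Reb and Ree but b and e have no common successor.
C: fails — Rw0w1 and Rw0w3 but w1 and w3 have no common successor.
D: holds.

D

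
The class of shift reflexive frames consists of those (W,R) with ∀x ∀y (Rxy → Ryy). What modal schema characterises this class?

The condition is shift-reflexivity. The T□ schema □(□ψ → ψ) defines it.
Suppose □(□ψ→ψ) is valid. Take Rxy and set V(ψ)={w : Ryw}. Then at y, □ψ holds; since □(□ψ→ψ) at x, □ψ→ψ at y, so ψ at y, i.e. Ryy.

□(□ψ → ψ)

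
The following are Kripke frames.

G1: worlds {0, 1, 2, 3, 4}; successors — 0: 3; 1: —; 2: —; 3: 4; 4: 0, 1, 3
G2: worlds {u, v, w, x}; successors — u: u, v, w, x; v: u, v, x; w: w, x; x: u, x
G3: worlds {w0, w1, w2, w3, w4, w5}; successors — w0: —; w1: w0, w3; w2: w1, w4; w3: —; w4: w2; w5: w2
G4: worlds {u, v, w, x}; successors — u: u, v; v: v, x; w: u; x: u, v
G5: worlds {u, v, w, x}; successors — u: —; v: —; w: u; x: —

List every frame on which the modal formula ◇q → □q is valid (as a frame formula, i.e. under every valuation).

Frame correspondent (Sahlqvist): ∀x ∀y ∀z (Rxy ∧ Rxz → y = z) — i.e. partial functionality.
G1: fails — 4 sees both 0 and 1.
G2: fails — u sees both u and v.
G3: fails — w1 sees both w0 and w3.
G4: fails — u sees both u and v.
G5: ✓.

G5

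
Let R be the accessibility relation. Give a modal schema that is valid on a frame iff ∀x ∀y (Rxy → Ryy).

□(□ψ → ψ)

This is shift-reflexivity; the standard corresponding axiom is T□: □(□ψ → ψ).
Suppose □(□ψ→ψ) is valid. Take Rxy and set V(ψ)={w : Ryw}. Then at y, □ψ holds; since □(□ψ→ψ) at x, □ψ→ψ at y, so ψ at y, i.e. Ryy.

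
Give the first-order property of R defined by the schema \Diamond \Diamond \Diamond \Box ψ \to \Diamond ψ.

This is a Sahlqvist (Geach-type) schema ◇^3□^1ψ → □^0◇^1ψ.
Minimal-valuation argument: fix x; take any y with xR^3y and any z with xR^0z. Set V(ψ) to the set of worlds R-reachable from y in exactly 1 step. Then □^1ψ holds at y, so the antecedent holds at x; validity forces ◇^1ψ at z, giving a w with zR^1w and yR^1w.
First-order correspondent: \forall x \forall y (x R^3 y \to \exists w (yRw \wedge xRw)).

\forall x \forall y (x R^3 y \to \exists w (yRw \wedge xRw))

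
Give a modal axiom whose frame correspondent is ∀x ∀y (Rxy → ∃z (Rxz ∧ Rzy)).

□□q → □q

The condition is density. The C4 schema □□q → □q defines it.
Suppose □□q→□q is valid. Take Rxy and set V(q)={w : xR²w}. Then □□q at x, so □q at x, so q at y, i.e. ∃z(Rxz∧Rzy).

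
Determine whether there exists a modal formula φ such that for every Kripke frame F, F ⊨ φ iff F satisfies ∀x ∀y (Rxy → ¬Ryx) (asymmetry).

Not modally definable

Any modally definable frame class is closed under surjective bounded morphisms.
The 3-cycle (worlds s,t,u with s→t→u→s) is asymmetric. Mapping every world to a single reflexive point • is a surjective bounded morphism, and the reflexive point is not asymmetric (R•• but asymmetry requires ¬R••).
So the class is not modally definable.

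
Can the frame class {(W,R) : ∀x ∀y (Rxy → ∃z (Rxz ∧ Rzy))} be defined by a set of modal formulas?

Yes: it is density, defined by the C4 schema □□q → □q.

Definable; □□q → □q defines it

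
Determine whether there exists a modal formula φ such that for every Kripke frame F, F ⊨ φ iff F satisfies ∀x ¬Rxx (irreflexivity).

If a class were modally definable it would be closed under surjective bounded morphisms (Goldblatt–Thomason).
The 2-cycle (worlds s,t with s→t→s) is irreflexive, and the map sending every world to a single reflexive point • is a surjective bounded morphism (forth: every edge maps to (•,•); back: every world has a successor). So any modal formula valid on the 2-cycle is also valid on the reflexive point, which is not irreflexive.
So the class is not modally definable.

No — not modally definable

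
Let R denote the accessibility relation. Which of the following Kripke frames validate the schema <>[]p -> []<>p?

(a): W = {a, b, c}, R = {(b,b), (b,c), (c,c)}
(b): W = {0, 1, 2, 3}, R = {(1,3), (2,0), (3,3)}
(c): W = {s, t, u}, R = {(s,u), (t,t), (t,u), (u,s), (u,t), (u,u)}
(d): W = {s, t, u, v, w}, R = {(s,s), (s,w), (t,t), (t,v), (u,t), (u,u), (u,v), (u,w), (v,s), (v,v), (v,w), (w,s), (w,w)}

(a), (c)

The schema corresponds to convergence: forall x forall y forall z (Rxy & Rxz -> exists w (Ryw & Rzw)).
(a): holds.
(b): fails — R20 and R20 but 0 and 0 have no common successor.
(c): holds.
(d): fails — Ruw and Rut but w and t have no common successor.
Valid on: (a), (c).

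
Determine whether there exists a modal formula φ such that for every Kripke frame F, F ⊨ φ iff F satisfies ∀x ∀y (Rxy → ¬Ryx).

If a class were modally definable it would be closed under surjective bounded morphisms (Goldblatt–Thomason).
The 4-cycle (worlds 0,1,2,3 with 0→1→2→3→0) is asymmetric. Mapping every world to a single reflexive point • is a surjective bounded morphism, and the reflexive point is not asymmetric (R•• but asymmetry requires ¬R••).
So the class is not modally definable.

Not modally definable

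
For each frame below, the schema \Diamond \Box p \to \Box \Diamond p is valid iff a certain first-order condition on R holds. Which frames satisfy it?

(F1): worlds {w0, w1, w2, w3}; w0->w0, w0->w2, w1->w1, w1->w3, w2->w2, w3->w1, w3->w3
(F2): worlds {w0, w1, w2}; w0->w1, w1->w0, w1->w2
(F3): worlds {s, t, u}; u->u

This is the axiom for convergence; its first-order frame correspondent is \forall x \forall y \forall z (Rxy \wedge Rxz \to \exists w (Ryw \wedge Rzw)).
(F1): holds.
(F2): fails — Rw1w2 and Rw1w2 but w2 and w2 have no common successor.
(F3): holds.
Valid on: (F1), (F3).

(F1), (F3)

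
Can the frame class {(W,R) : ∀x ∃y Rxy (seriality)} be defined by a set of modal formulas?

The condition is seriality. A defining modal formula is □r → ◇r.
Suppose □r→◇r is valid. At any x set V(r)=W. Then □r at x, so ◇r at x, so x has a successor.

Yes — defined by □r → ◇r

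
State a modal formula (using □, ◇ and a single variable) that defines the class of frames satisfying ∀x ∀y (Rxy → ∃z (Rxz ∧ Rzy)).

This is density; the standard corresponding axiom is C4: □□ψ → □ψ.
Suppose □□ψ→□ψ is valid. Take Rxy and set V(ψ)={w : xR²w}. Then □□ψ at x, so □ψ at x, so ψ at y, i.e. ∃z(Rxz∧Rzy).

□□ψ → □ψ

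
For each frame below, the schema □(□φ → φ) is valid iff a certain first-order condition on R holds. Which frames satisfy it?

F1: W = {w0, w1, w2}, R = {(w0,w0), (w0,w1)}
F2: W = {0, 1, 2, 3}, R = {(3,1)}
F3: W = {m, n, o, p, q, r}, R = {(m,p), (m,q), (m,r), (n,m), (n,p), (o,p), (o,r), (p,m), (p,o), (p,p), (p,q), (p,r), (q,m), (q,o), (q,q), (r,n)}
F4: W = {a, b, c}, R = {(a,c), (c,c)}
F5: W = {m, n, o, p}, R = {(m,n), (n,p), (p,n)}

F4

Frame correspondent (Sahlqvist): ∀x ∀y (Rxy → Ryy) — i.e. shift-reflexivity.
F1: fails — Rw0w1 but not Rw1w1.
F2: fails — R31 but not R11.
F3: fails — Rpm but not Rmm.
F4: ✓.
F5: fails — Rnp but not Rpp.
Valid on: F4.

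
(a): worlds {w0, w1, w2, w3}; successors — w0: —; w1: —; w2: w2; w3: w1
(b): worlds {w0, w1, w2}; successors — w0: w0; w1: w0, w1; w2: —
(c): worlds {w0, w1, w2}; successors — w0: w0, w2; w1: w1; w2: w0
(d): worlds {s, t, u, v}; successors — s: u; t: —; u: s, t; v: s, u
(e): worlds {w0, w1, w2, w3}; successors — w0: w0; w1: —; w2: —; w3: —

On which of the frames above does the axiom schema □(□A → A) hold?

Frame correspondent (Sahlqvist): ∀x ∀y (Rxy → Ryy) — i.e. shift-reflexivity.
(a): fails — Rw3w1 but not Rw1w1.
(b): ✓.
(c): fails — Rw0w2 but not Rw2w2.
(d): fails — Rut but not Rtt.
(e): ✓.
Valid on: (b), (e).

(b), (e)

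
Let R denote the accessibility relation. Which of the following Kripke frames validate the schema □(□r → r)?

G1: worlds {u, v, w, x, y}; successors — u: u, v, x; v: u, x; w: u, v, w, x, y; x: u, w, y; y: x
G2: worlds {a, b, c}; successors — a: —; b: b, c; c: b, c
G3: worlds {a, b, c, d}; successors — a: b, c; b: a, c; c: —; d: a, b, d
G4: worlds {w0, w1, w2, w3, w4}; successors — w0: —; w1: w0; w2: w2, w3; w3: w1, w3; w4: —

G2

The schema corresponds to shift-reflexivity: ∀x ∀y (Rxy → Ryy).
G1: fails — Ruv but not Rvv.
G2: holds.
G3: fails — Rbc but not Rcc.
G4: fails — Rw1w0 but not Rw0w0.
Valid on: G2.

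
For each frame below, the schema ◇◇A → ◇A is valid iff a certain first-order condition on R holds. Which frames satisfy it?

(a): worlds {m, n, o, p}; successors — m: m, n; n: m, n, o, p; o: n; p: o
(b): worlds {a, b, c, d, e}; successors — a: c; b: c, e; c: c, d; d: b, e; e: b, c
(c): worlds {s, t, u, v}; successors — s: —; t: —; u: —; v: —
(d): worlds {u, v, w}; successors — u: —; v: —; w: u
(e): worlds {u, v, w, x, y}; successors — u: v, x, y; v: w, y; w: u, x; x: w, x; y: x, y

This is the axiom for transitivity; its first-order frame correspondent is ∀x ∀y ∀z (Rxy ∧ Ryz → Rxz).
(a): fails — Ron and Rno but not Roo.
(b): fails — Rbc and Rcd but not Rbd.
(c): satisfies the condition.
(d): satisfies the condition.
(e): fails — Ruv and Rvw but not Ruw.

(c), (d)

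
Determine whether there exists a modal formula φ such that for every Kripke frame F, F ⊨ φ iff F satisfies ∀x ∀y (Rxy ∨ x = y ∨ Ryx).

Modal frame validity is preserved under disjoint unions.
Take 2 disjoint single-world reflexive frames: each is trivially connected, but their disjoint union has 2 worlds with no edge between distinct components, so it is not connected.
So no modal formula (or set of formulas) defines exactly the connected frames.

No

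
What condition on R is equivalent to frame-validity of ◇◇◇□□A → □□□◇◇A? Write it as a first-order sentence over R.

∀x ∀y ∀z ((xR³y ∧ xR³z) → ∃w (yR²w ∧ zR²w))

This is a Sahlqvist (Geach-type) schema ◇^3□^2A → □^3◇^2A.
Minimal-valuation argument: fix x; take any y with xR^3y and any z with xR^3z. Set V(A) to the set of worlds R-reachable from y in exactly 2 steps. Then □^2A holds at y, so the antecedent holds at x; validity forces ◇^2A at z, giving a w with zR^2w and yR^2w.
First-order correspondent: ∀x ∀y ∀z ((xR³y ∧ xR³z) → ∃w (yR²w ∧ zR²w)).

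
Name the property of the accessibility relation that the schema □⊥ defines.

□⊥ is valid iff no world has any successor (otherwise □⊥ fails at any world with one).

emptiness of R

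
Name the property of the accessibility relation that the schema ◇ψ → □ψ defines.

Suppose ◇ψ→□ψ is valid. Take Rxy, Rxz and set V(ψ)={y}. Then ◇ψ at x, so □ψ at x, so ψ at z, i.e. z=y.

partial functionality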